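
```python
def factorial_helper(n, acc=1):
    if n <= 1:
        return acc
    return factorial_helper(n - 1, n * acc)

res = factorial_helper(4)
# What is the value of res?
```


factorial_helper(4, 1)
= factorial_helper(3, 4 * 1) = factorial_helper(3, 4)
= factorial_helper(2, 3 * 4) = factorial_helper(2, 12)
= factorial_helper(1, 2 * 12) = factorial_helper(1, 24)
n <= 1, return acc = 24


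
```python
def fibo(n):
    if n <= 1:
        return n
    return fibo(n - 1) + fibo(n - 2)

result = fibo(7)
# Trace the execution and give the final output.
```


fibo(7)
= fibo(6) + fibo(5)
= (fibo(5) + fibo(4)) + fibo(5)
Computing bottom-up: fibo(0)=0, fibo(1)=1, fibo(2)=1, fibo(3)=2, fibo(4)=3, fibo(5)=5, fibo(6)=8, fibo(7)=13
= 13


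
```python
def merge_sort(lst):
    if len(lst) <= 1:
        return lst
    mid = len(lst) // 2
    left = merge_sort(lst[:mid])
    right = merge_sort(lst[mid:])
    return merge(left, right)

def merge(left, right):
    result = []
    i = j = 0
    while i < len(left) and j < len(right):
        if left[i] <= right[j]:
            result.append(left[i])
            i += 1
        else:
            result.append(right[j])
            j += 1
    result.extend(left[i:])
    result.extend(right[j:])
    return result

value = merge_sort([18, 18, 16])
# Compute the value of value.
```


merge_sort([18, 18, 16])
Split into [18] and [18, 16]
Left sorted: [18]
Right sorted: [16, 18]
Merge [18] and [16, 18]
= [16, 18, 18]


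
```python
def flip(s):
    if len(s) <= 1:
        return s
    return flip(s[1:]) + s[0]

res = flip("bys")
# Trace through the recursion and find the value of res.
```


flip("bys")
= flip("ys") + "b"
= flip("s") + "y" + "b"
= "s" + "y" + "b"
= "syb"


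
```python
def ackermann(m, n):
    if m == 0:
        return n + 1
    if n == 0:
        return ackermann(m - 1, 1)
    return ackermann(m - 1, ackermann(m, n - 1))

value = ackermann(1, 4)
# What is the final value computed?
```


ackermann(1, 4)
= ackermann(0, ackermann(1, 3))
First compute ackermann(1, 3) = 5
= ackermann(0, 5)
= 6


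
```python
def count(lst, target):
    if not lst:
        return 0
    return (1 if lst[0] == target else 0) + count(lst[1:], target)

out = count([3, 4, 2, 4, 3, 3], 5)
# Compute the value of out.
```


count([3, 4, 2, 4, 3, 3], 5)
lst[0]=3 != 5: 0 + count([4, 2, 4, 3, 3], 5)
lst[0]=4 != 5: 0 + count([2, 4, 3, 3], 5)
lst[0]=2 != 5: 0 + count([4, 3, 3], 5)
lst[0]=4 != 5: 0 + count([3, 3], 5)
lst[0]=3 != 5: 0 + count([3], 5)
lst[0]=3 != 5: 0 + count([], 5)
= 0


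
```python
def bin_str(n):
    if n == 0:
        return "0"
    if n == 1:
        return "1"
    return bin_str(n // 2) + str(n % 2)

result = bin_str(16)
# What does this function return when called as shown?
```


bin_str(16)
= bin_str(8) + "0"
= bin_str(4) + "0" + "0"
= bin_str(2) + "0" + "0" + "0"
= bin_str(1) + "0" + "0" + "0" + "0"
= "1" + "0" + "0" + "0" + "0"
= "10000"


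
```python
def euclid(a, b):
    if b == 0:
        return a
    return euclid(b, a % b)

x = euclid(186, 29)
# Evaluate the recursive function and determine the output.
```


euclid(186, 29)
= euclid(29, 186 % 29) = euclid(29, 12)
= euclid(12, 29 % 12) = euclid(12, 5)
= euclid(5, 12 % 5) = euclid(5, 2)
= euclid(2, 5 % 2) = euclid(2, 1)
= euclid(1, 2 % 1) = euclid(1, 0)
b == 0, return a = 1


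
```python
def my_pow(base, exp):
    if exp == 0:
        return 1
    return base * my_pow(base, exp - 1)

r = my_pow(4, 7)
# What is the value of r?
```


my_pow(4, 7)
= 4 * my_pow(4, 6)
= 4 * 4 * my_pow(4, 5)
= 4 * 4 * 4 * my_pow(4, 4)
= 4 * 4 * 4 * 4 * my_pow(4, 3)
= 4 * 4 * 4 * 4 * 4 * my_pow(4, 2)
= 4 * 4 * 4 * 4 * 4 * 4 * my_pow(4, 1)
= 4 * 4 * 4 * 4 * 4 * 4 * 4 * my_pow(4, 0)
= 4 * 4 * 4 * 4 * 4 * 4 * 4 * 1
= 16384


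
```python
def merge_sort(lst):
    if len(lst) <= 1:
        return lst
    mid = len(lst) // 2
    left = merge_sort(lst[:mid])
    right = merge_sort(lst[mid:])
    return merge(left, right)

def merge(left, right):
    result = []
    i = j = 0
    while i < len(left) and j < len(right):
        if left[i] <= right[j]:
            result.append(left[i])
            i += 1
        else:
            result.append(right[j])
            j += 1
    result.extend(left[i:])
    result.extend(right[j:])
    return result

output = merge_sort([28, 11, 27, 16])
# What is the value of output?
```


merge_sort([28, 11, 27, 16])
Split into [28, 11] and [27, 16]
Left sorted: [11, 28]
Right sorted: [16, 27]
Merge [11, 28] and [16, 27]
= [11, 16, 27, 28]


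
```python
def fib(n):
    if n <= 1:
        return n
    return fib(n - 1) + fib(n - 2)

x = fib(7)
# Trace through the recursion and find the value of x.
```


fib(7)
= fib(6) + fib(5)
= (fib(5) + fib(4)) + fib(5)
Computing bottom-up: fib(0)=0, fib(1)=1, fib(2)=1, fib(3)=2, fib(4)=3, fib(5)=5, fib(6)=8, fib(7)=13
= 13


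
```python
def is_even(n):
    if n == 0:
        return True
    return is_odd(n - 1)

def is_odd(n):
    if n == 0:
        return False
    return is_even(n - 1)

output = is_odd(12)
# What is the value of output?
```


is_odd(12)
= is_even(11)
= is_odd(10)
= is_even(9)
= is_odd(8)
= is_even(7)
= is_odd(6)
= is_even(5)
= is_odd(4)
= is_even(3)
= is_odd(2)
= is_even(1)
= is_odd(0)
n == 0: return False
= False


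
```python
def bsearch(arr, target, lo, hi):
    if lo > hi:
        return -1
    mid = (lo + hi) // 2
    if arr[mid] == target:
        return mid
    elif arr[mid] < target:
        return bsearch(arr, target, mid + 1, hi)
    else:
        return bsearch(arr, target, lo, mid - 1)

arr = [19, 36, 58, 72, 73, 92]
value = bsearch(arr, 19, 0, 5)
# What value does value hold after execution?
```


bsearch(arr, 19, 0, 5)
lo=0, hi=5, mid=2, arr[mid]=58
58 > 19, search left half
lo=0, hi=1, mid=0, arr[mid]=19
arr[0] == 19, found at index 0
= 0


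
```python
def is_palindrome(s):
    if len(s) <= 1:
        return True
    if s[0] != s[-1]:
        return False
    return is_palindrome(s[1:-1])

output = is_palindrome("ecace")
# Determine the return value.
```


is_palindrome("ecace")
"ecace": s[0]='e' == s[-1]='e' -> is_palindrome("cac")
"cac": s[0]='c' == s[-1]='c' -> is_palindrome("a")
"a": len <= 1 -> True
= True


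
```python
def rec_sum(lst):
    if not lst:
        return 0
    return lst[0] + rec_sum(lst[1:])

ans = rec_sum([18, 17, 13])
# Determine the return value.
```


rec_sum([18, 17, 13])
= 18 + rec_sum([17, 13])
= 18 + 17 + rec_sum([13])
= 18 + 17 + 13 + rec_sum([])
= 18 + 17 + 13 + 0
= 48


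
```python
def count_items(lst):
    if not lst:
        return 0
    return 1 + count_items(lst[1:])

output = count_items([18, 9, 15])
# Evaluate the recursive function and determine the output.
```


count_items([18, 9, 15])
= 1 + count_items([9, 15])
= 1 + 1 + count_items([15])
= 1 + 1 + 1 + count_items([])
= 1 + 1 + 1 + 0
= 3


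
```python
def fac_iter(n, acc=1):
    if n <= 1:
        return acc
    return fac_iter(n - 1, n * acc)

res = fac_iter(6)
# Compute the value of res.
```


fac_iter(6, 1)
= fac_iter(5, 6 * 1) = fac_iter(5, 6)
= fac_iter(4, 5 * 6) = fac_iter(4, 30)
= fac_iter(3, 4 * 30) = fac_iter(3, 120)
= fac_iter(2, 3 * 120) = fac_iter(2, 360)
= fac_iter(1, 2 * 360) = fac_iter(1, 720)
n <= 1, return acc = 720


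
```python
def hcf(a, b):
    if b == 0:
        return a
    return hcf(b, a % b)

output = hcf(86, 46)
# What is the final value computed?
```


hcf(86, 46)
= hcf(46, 86 % 46) = hcf(46, 40)
= hcf(40, 46 % 40) = hcf(40, 6)
= hcf(6, 40 % 6) = hcf(6, 4)
= hcf(4, 6 % 4) = hcf(4, 2)
= hcf(2, 4 % 2) = hcf(2, 0)
b == 0, return a = 2


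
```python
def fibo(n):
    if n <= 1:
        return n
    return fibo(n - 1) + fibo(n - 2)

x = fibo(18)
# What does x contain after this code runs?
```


fibo(18)
= fibo(17) + fibo(16)
= (fibo(16) + fibo(15)) + fibo(16)
Computing bottom-up: fibo(0)=0, fibo(1)=1, fibo(2)=1, fibo(3)=2, fibo(4)=3, fibo(5)=5, fibo(6)=8, fibo(7)=13, fibo(8)=21, fibo(9)=34, fibo(10)=55, fibo(11)=89, fibo(12)=144, fibo(13)=233, fibo(14)=377, fibo(15)=610, fibo(16)=987, fibo(17)=1597, fibo(18)=2584
= 2584


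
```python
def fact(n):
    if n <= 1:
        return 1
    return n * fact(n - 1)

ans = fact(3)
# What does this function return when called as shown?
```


fact(3)
= 3 * fact(2)
= 3 * 2 * fact(1)
= 3 * 2 * 1
= 6


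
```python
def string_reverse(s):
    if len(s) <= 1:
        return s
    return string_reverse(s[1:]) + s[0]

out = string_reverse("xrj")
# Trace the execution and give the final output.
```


string_reverse("xrj")
= string_reverse("rj") + "x"
= string_reverse("j") + "r" + "x"
= "j" + "r" + "x"
= "jrx"


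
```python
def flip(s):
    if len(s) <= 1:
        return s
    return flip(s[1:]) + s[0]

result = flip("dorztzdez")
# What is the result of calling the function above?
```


flip("dorztzdez")
= flip("orztzdez") + "d"
= flip("rztzdez") + "o" + "d"
= flip("ztzdez") + "r" + "o" + "d"
= flip("tzdez") + "z" + "r" + "o" + "d"
= flip("zdez") + "t" + "z" + "r" + "o" + "d"
= flip("dez") + "z" + "t" + "z" + "r" + "o" + "d"
= flip("ez") + "d" + "z" + "t" + "z" + "r" + "o" + "d"
= flip("z") + "e" + "d" + "z" + "t" + "z" + "r" + "o" + "d"
= "z" + "e" + "d" + "z" + "t" + "z" + "r" + "o" + "d"
= "zedztzrod"


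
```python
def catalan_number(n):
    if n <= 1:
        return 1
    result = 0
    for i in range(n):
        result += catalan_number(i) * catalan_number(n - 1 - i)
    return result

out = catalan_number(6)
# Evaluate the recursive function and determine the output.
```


catalan_number(6)
= sum of catalan_number(i) * catalan_number(6-1-i) for i in 0..5
First compute sub-values bottom-up:
  catalan_number(0) = 1, catalan_number(1) = 1
  catalan_number(2) = 1*1 + 1*1 = 2
  catalan_number(3) = 1*2 + 1*1 + 2*1 = 5
  catalan_number(4) = 1*5 + 1*2 + 2*1 + 5*1 = 14
  catalan_number(5) = 1*14 + 1*5 + 2*2 + 5*1 + 14*1 = 42
Now catalan_number(6):
  catalan_number(0)*catalan_number(5) = 1*42 = 42
  catalan_number(1)*catalan_number(4) = 1*14 = 14
  catalan_number(2)*catalan_number(3) = 2*5 = 10
  catalan_number(3)*catalan_number(2) = 5*2 = 10
  catalan_number(4)*catalan_number(1) = 14*1 = 14
  catalan_number(5)*catalan_number(0) = 42*1 = 42
= 42 + 14 + 10 + 10 + 14 + 42
= 132


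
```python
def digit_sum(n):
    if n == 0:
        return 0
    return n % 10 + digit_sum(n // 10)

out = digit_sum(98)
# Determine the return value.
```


digit_sum(98)
= 8 + digit_sum(9)
= 8 + 9 + digit_sum(0)
= 8 + 9 + 0
= 17


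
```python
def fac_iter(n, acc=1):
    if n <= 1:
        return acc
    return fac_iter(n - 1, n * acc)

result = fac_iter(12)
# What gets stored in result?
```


fac_iter(12, 1)
= fac_iter(11, 12 * 1) = fac_iter(11, 12)
= fac_iter(10, 11 * 12) = fac_iter(10, 132)
= fac_iter(9, 10 * 132) = fac_iter(9, 1320)
= fac_iter(8, 9 * 1320) = fac_iter(8, 11880)
= fac_iter(7, 8 * 11880) = fac_iter(7, 95040)
= fac_iter(6, 7 * 95040) = fac_iter(6, 665280)
= fac_iter(5, 6 * 665280) = fac_iter(5, 3991680)
= fac_iter(4, 5 * 3991680) = fac_iter(4, 19958400)
= fac_iter(3, 4 * 19958400) = fac_iter(3, 79833600)
= fac_iter(2, 3 * 79833600) = fac_iter(2, 239500800)
= fac_iter(1, 2 * 239500800) = fac_iter(1, 479001600)
n <= 1, return acc = 479001600


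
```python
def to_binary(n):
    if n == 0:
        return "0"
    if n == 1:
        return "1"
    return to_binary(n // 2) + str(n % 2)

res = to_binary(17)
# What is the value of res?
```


to_binary(17)
= to_binary(8) + "1"
= to_binary(4) + "0" + "1"
= to_binary(2) + "0" + "0" + "1"
= to_binary(1) + "0" + "0" + "0" + "1"
= "1" + "0" + "0" + "0" + "1"
= "10001"


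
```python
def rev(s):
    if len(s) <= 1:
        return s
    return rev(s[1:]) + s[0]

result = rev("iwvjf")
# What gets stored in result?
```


rev("iwvjf")
= rev("wvjf") + "i"
= rev("vjf") + "w" + "i"
= rev("jf") + "v" + "w" + "i"
= rev("f") + "j" + "v" + "w" + "i"
= "f" + "j" + "v" + "w" + "i"
= "fjvwi"


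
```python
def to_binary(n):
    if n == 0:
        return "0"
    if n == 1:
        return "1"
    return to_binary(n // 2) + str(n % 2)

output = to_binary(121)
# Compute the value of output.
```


to_binary(121)
= to_binary(60) + "1"
= to_binary(30) + "0" + "1"
= to_binary(15) + "0" + "0" + "1"
= to_binary(7) + "1" + "0" + "0" + "1"
= to_binary(3) + "1" + "1" + "0" + "0" + "1"
= to_binary(1) + "1" + "1" + "1" + "0" + "0" + "1"
= "1" + "1" + "1" + "1" + "0" + "0" + "1"
= "1111001"


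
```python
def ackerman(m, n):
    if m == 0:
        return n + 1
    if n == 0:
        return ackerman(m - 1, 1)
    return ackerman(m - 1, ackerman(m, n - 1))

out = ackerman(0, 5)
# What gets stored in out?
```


ackerman(0, 5)
m == 0: return 5 + 1 = 6
= 6


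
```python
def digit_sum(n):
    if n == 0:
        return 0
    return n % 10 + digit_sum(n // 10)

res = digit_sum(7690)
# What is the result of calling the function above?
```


digit_sum(7690)
= 0 + digit_sum(769)
= 0 + 9 + digit_sum(76)
= 0 + 9 + 6 + digit_sum(7)
= 0 + 9 + 6 + 7 + digit_sum(0)
= 0 + 9 + 6 + 7 + 0
= 22


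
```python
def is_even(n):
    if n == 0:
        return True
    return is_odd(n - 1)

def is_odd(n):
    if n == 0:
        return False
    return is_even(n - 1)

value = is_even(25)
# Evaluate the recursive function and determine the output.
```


is_even(25)
= is_odd(24)
= is_even(23)
= is_odd(22)
= is_even(21)
= is_odd(20)
= is_even(19)
= is_odd(18)
= is_even(17)
= is_odd(16)
= is_even(15)
= is_odd(14)
= is_even(13)
= is_odd(12)
= is_even(11)
= is_odd(10)
= is_even(9)
= is_odd(8)
= is_even(7)
= is_odd(6)
= is_even(5)
= is_odd(4)
= is_even(3)
= is_odd(2)
= is_even(1)
= is_odd(0)
n == 0: return False
= False


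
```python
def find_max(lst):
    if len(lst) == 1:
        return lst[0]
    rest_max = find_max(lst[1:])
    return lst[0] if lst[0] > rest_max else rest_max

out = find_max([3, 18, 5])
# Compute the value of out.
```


find_max([3, 18, 5])
= compare 3 with find_max([18, 5])
= compare 18 with find_max([5])
Base: find_max([5]) = 5
compare 18 with 5: max = 18
compare 3 with 18: max = 18
= 18


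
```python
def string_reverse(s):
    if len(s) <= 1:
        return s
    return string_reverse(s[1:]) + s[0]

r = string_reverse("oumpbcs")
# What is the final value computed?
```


string_reverse("oumpbcs")
= string_reverse("umpbcs") + "o"
= string_reverse("mpbcs") + "u" + "o"
= string_reverse("pbcs") + "m" + "u" + "o"
= string_reverse("bcs") + "p" + "m" + "u" + "o"
= string_reverse("cs") + "b" + "p" + "m" + "u" + "o"
= string_reverse("s") + "c" + "b" + "p" + "m" + "u" + "o"
= "s" + "c" + "b" + "p" + "m" + "u" + "o"
= "scbpmuo"


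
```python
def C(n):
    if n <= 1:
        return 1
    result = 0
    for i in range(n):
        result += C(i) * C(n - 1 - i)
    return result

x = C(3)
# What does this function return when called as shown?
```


C(3)
= sum of C(i) * C(3-1-i) for i in 0..2
First compute sub-values bottom-up:
  C(0) = 1, C(1) = 1
  C(2) = 1*1 + 1*1 = 2
Now C(3):
  C(0)*C(2) = 1*2 = 2
  C(1)*C(1) = 1*1 = 1
  C(2)*C(0) = 2*1 = 2
= 2 + 1 + 2
= 5


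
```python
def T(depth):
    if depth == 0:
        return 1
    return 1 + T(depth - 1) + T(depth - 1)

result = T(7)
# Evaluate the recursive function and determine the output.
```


T(7)
= 1 + T(6) + T(6)
= 1 + 2 * T(6)
T(k) = 2^(k+1) - 1
T(0) = 1
T(1) = 3
T(2) = 7
T(3) = 15
T(4) = 31
T(7) = 2^8 - 1 = 255


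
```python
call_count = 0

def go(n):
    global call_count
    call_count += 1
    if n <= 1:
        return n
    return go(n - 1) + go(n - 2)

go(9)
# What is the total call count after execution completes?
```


go(9) calls go(8) and go(7); each non-base call branches into two more.
Let C(k) = total number of calls made by go(k), including the call to go(k) itself.
Base cases: C(0) = 1, C(1) = 1
Recurrence: C(k) = 1 + C(k-1) + C(k-2)
  C(2) = 1 + C(1) + C(0) = 1 + 1 + 1 = 3
  C(3) = 1 + C(2) + C(1) = 1 + 3 + 1 = 5
  C(4) = 1 + C(3) + C(2) = 1 + 5 + 3 = 9
  C(5) = 1 + C(4) + C(3) = 1 + 9 + 5 = 15
  C(6) = 1 + C(5) + C(4) = 1 + 15 + 9 = 25
  C(7) = 1 + C(6) + C(5) = 1 + 25 + 15 = 41
  C(8) = 1 + C(7) + C(6) = 1 + 41 + 25 = 67
  C(9) = 1 + C(8) + C(7) = 1 + 67 + 41 = 109
Total calls = C(9) = 109


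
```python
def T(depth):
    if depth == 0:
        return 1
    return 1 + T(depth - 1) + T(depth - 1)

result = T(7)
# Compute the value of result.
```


T(7)
= 1 + T(6) + T(6)
= 1 + 2 * T(6)
T(k) = 2^(k+1) - 1
T(0) = 1
T(1) = 3
T(2) = 7
T(3) = 15
T(4) = 31
T(7) = 2^8 - 1 = 255


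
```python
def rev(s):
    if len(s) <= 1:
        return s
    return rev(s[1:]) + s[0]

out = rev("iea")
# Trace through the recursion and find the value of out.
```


rev("iea")
= rev("ea") + "i"
= rev("a") + "e" + "i"
= "a" + "e" + "i"
= "aei"


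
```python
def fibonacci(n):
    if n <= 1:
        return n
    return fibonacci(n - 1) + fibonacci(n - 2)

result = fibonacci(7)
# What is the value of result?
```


fibonacci(7)
= fibonacci(6) + fibonacci(5)
= (fibonacci(5) + fibonacci(4)) + fibonacci(5)
Computing bottom-up: fibonacci(0)=0, fibonacci(1)=1, fibonacci(2)=1, fibonacci(3)=2, fibonacci(4)=3, fibonacci(5)=5, fibonacci(6)=8, fibonacci(7)=13
= 13


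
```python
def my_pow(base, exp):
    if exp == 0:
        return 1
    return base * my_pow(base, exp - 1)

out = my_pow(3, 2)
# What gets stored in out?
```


my_pow(3, 2)
= 3 * my_pow(3, 1)
= 3 * 3 * my_pow(3, 0)
= 3 * 3 * 1
= 9


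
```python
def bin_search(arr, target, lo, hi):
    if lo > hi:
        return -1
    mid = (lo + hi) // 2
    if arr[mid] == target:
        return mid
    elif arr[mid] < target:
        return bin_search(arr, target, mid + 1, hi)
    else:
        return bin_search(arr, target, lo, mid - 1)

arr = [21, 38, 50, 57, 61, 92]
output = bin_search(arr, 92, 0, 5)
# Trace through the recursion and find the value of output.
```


bin_search(arr, 92, 0, 5)
lo=0, hi=5, mid=2, arr[mid]=50
50 < 92, search right half
lo=3, hi=5, mid=4, arr[mid]=61
61 < 92, search right half
lo=5, hi=5, mid=5, arr[mid]=92
arr[5] == 92, found at index 5
= 5


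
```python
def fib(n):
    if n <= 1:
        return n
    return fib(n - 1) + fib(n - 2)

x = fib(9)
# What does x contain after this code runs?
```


fib(9)
= fib(8) + fib(7)
= (fib(7) + fib(6)) + fib(7)
Computing bottom-up: fib(0)=0, fib(1)=1, fib(2)=1, fib(3)=2, fib(4)=3, fib(5)=5, fib(6)=8, fib(7)=13, fib(8)=21, fib(9)=34
= 34


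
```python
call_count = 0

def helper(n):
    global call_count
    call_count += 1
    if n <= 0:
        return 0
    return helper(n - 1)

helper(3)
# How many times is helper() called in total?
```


helper(3) calls helper(2) calls ... calls helper(0)
Total calls: 3 + 1 (for base case) = 4


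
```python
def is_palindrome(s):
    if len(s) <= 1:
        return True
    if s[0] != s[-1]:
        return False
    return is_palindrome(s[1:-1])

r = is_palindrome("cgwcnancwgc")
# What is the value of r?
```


is_palindrome("cgwcnancwgc")
"cgwcnancwgc": s[0]='c' == s[-1]='c' -> is_palindrome("gwcnancwg")
"gwcnancwg": s[0]='g' == s[-1]='g' -> is_palindrome("wcnancw")
"wcnancw": s[0]='w' == s[-1]='w' -> is_palindrome("cnanc")
"cnanc": s[0]='c' == s[-1]='c' -> is_palindrome("nan")
"nan": s[0]='n' == s[-1]='n' -> is_palindrome("a")
"a": len <= 1 -> True
= True


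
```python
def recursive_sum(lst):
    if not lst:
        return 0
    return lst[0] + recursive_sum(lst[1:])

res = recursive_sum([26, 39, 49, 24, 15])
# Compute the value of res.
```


recursive_sum([26, 39, 49, 24, 15])
= 26 + recursive_sum([39, 49, 24, 15])
= 26 + 39 + recursive_sum([49, 24, 15])
= 26 + 39 + 49 + recursive_sum([24, 15])
= 26 + 39 + 49 + 24 + recursive_sum([15])
= 26 + 39 + 49 + 24 + 15 + recursive_sum([])
= 26 + 39 + 49 + 24 + 15 + 0
= 153


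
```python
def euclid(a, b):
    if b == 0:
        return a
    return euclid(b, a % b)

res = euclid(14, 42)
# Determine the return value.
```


euclid(14, 42)
= euclid(42, 14 % 42) = euclid(42, 14)
= euclid(14, 42 % 14) = euclid(14, 0)
b == 0, return a = 14


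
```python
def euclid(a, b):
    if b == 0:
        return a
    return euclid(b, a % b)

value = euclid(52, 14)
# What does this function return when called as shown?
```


euclid(52, 14)
= euclid(14, 52 % 14) = euclid(14, 10)
= euclid(10, 14 % 10) = euclid(10, 4)
= euclid(4, 10 % 4) = euclid(4, 2)
= euclid(2, 4 % 2) = euclid(2, 0)
b == 0, return a = 2


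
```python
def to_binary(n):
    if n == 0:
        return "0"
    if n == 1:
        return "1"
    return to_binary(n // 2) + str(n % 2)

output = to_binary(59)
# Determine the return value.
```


to_binary(59)
= to_binary(29) + "1"
= to_binary(14) + "1" + "1"
= to_binary(7) + "0" + "1" + "1"
= to_binary(3) + "1" + "0" + "1" + "1"
= to_binary(1) + "1" + "1" + "0" + "1" + "1"
= "1" + "1" + "1" + "0" + "1" + "1"
= "111011"


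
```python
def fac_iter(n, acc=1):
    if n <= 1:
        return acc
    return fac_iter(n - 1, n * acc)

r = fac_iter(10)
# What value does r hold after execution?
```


fac_iter(10, 1)
= fac_iter(9, 10 * 1) = fac_iter(9, 10)
= fac_iter(8, 9 * 10) = fac_iter(8, 90)
= fac_iter(7, 8 * 90) = fac_iter(7, 720)
= fac_iter(6, 7 * 720) = fac_iter(6, 5040)
= fac_iter(5, 6 * 5040) = fac_iter(5, 30240)
= fac_iter(4, 5 * 30240) = fac_iter(4, 151200)
= fac_iter(3, 4 * 151200) = fac_iter(3, 604800)
= fac_iter(2, 3 * 604800) = fac_iter(2, 1814400)
= fac_iter(1, 2 * 1814400) = fac_iter(1, 3628800)
n <= 1, return acc = 3628800


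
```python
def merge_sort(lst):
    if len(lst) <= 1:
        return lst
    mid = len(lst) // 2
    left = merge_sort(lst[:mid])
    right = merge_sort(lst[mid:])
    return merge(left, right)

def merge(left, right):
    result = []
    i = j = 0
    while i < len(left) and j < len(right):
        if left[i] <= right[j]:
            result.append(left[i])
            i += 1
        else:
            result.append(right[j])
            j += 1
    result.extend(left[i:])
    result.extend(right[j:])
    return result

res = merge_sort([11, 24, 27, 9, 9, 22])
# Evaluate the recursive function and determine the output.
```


merge_sort([11, 24, 27, 9, 9, 22])
Split into [11, 24, 27] and [9, 9, 22]
Left sorted: [11, 24, 27]
Right sorted: [9, 9, 22]
Merge [11, 24, 27] and [9, 9, 22]
= [9, 9, 11, 22, 24, 27]


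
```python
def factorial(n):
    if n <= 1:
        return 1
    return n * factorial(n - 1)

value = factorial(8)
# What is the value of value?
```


factorial(8)
= 8 * factorial(7)
= 8 * 7 * factorial(6)
= 8 * 7 * 6 * factorial(5)
= 8 * 7 * 6 * 5 * factorial(4)
= 8 * 7 * 6 * 5 * 4 * factorial(3)
= 8 * 7 * 6 * 5 * 4 * 3 * factorial(2)
= 8 * 7 * 6 * 5 * 4 * 3 * 2 * factorial(1)
= 8 * 7 * 6 * 5 * 4 * 3 * 2 * 1
= 40320


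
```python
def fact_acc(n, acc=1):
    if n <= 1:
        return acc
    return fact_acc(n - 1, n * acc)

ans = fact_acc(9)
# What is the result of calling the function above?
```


fact_acc(9, 1)
= fact_acc(8, 9 * 1) = fact_acc(8, 9)
= fact_acc(7, 8 * 9) = fact_acc(7, 72)
= fact_acc(6, 7 * 72) = fact_acc(6, 504)
= fact_acc(5, 6 * 504) = fact_acc(5, 3024)
= fact_acc(4, 5 * 3024) = fact_acc(4, 15120)
= fact_acc(3, 4 * 15120) = fact_acc(3, 60480)
= fact_acc(2, 3 * 60480) = fact_acc(2, 181440)
= fact_acc(1, 2 * 181440) = fact_acc(1, 362880)
n <= 1, return acc = 362880


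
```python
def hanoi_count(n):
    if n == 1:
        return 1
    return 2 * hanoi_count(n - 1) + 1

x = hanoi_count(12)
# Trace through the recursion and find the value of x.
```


hanoi_count(12)
= 2 * hanoi_count(11) + 1
= 2 * (2 * hanoi_count(10) + 1) + 1
= 2 * (2 * (2 * hanoi_count(9) + 1) + 1) + 1
= 2 * (2 * (2 * (2 * hanoi_count(8) + 1) + 1) + 1) + 1
= 2 * (2 * (2 * (2 * (2 * hanoi_count(7) + 1) + 1) + 1) + 1) + 1
= 2 * (2 * (2 * (2 * (2 * (2 * hanoi_count(6) + 1) + 1) + 1) + 1) + 1) + 1
= 2 * (2 * (2 * (2 * (2 * (2 * (2 * hanoi_count(5) + 1) + 1) + 1) + 1) + 1) + 1) + 1
= 2 * (2 * (2 * (2 * (2 * (2 * (2 * (2 * hanoi_count(4) + 1) + 1) + 1) + 1) + 1) + 1) + 1) + 1
= 2 * (2 * (2 * (2 * (2 * (2 * (2 * (2 * (2 * hanoi_count(3) + 1) + 1) + 1) + 1) + 1) + 1) + 1) + 1) + 1
= 2 * (2 * (2 * (2 * (2 * (2 * (2 * (2 * (2 * (2 * hanoi_count(2) + 1) + 1) + 1) + 1) + 1) + 1) + 1) + 1) + 1) + 1
= 2 * (2 * (2 * (2 * (2 * (2 * (2 * (2 * (2 * (2 * (2 * hanoi_count(1) + 1) + 1) + 1) + 1) + 1) + 1) + 1) + 1) + 1) + 1) + 1
Now compute bottom-up:
hanoi_count(1) = 1
hanoi_count(2) = 2 * 1 + 1 = 3
hanoi_count(3) = 2 * 3 + 1 = 7
hanoi_count(4) = 2 * 7 + 1 = 15
hanoi_count(5) = 2 * 15 + 1 = 31
hanoi_count(6) = 2 * 31 + 1 = 63
hanoi_count(7) = 2 * 63 + 1 = 127
hanoi_count(8) = 2 * 127 + 1 = 255
hanoi_count(9) = 2 * 255 + 1 = 511
hanoi_count(10) = 2 * 511 + 1 = 1023
hanoi_count(11) = 2 * 1023 + 1 = 2047
hanoi_count(12) = 2 * 2047 + 1 = 4095
= 4095


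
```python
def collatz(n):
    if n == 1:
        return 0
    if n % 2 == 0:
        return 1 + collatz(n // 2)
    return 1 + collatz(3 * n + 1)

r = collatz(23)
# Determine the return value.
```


collatz(23)
23 is odd -> 3*23+1 = 70 -> collatz(70)
70 is even -> collatz(35)
35 is odd -> 3*35+1 = 106 -> collatz(106)
106 is even -> collatz(53)
53 is odd -> 3*53+1 = 160 -> collatz(160)
160 is even -> collatz(80)
80 is even -> collatz(40)
40 is even -> collatz(20)
20 is even -> collatz(10)
10 is even -> collatz(5)
5 is odd -> 3*5+1 = 16 -> collatz(16)
16 is even -> collatz(8)
8 is even -> collatz(4)
4 is even -> collatz(2)
2 is even -> collatz(1)
Reached 1 after 15 steps
= 15


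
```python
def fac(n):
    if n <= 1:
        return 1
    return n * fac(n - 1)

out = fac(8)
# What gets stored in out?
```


fac(8)
= 8 * fac(7)
= 8 * 7 * fac(6)
= 8 * 7 * 6 * fac(5)
= 8 * 7 * 6 * 5 * fac(4)
= 8 * 7 * 6 * 5 * 4 * fac(3)
= 8 * 7 * 6 * 5 * 4 * 3 * fac(2)
= 8 * 7 * 6 * 5 * 4 * 3 * 2 * fac(1)
= 8 * 7 * 6 * 5 * 4 * 3 * 2 * 1
= 40320


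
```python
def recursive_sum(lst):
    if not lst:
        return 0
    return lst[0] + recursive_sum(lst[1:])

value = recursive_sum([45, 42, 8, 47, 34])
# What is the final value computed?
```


recursive_sum([45, 42, 8, 47, 34])
= 45 + recursive_sum([42, 8, 47, 34])
= 45 + 42 + recursive_sum([8, 47, 34])
= 45 + 42 + 8 + recursive_sum([47, 34])
= 45 + 42 + 8 + 47 + recursive_sum([34])
= 45 + 42 + 8 + 47 + 34 + recursive_sum([])
= 45 + 42 + 8 + 47 + 34 + 0
= 176


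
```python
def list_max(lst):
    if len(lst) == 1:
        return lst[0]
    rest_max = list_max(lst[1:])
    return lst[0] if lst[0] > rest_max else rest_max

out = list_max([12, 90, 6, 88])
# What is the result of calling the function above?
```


list_max([12, 90, 6, 88])
= compare 12 with list_max([90, 6, 88])
= compare 90 with list_max([6, 88])
= compare 6 with list_max([88])
Base: list_max([88]) = 88
compare 6 with 88: max = 88
compare 90 with 88: max = 90
compare 12 with 90: max = 90
= 90


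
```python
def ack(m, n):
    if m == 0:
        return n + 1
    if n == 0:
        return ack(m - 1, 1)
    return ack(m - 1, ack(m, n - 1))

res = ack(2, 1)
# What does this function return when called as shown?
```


ack(2, 1)
= ack(1, ack(2, 0))
First compute ack(2, 0) = 3
= ack(1, 3)
= 5


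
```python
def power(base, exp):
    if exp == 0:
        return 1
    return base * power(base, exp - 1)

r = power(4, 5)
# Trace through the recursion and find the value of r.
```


power(4, 5)
= 4 * power(4, 4)
= 4 * 4 * power(4, 3)
= 4 * 4 * 4 * power(4, 2)
= 4 * 4 * 4 * 4 * power(4, 1)
= 4 * 4 * 4 * 4 * 4 * power(4, 0)
= 4 * 4 * 4 * 4 * 4 * 1
= 1024


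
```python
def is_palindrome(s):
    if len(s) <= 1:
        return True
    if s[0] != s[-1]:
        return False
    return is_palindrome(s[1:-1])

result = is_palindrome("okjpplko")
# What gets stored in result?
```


is_palindrome("okjpplko")
"okjpplko": s[0]='o' == s[-1]='o' -> is_palindrome("kjpplk")
"kjpplk": s[0]='k' == s[-1]='k' -> is_palindrome("jppl")
"jppl": s[0]='j' != s[-1]='l' -> False
= False


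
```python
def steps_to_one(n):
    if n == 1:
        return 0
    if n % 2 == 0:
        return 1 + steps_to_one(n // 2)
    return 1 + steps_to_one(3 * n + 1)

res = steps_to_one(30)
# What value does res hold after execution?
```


steps_to_one(30)
30 is even -> steps_to_one(15)
15 is odd -> 3*15+1 = 46 -> steps_to_one(46)
46 is even -> steps_to_one(23)
23 is odd -> 3*23+1 = 70 -> steps_to_one(70)
70 is even -> steps_to_one(35)
35 is odd -> 3*35+1 = 106 -> steps_to_one(106)
106 is even -> steps_to_one(53)
53 is odd -> 3*53+1 = 160 -> steps_to_one(160)
160 is even -> steps_to_one(80)
80 is even -> steps_to_one(40)
40 is even -> steps_to_one(20)
20 is even -> steps_to_one(10)
10 is even -> steps_to_one(5)
5 is odd -> 3*5+1 = 16 -> steps_to_one(16)
16 is even -> steps_to_one(8)
8 is even -> steps_to_one(4)
4 is even -> steps_to_one(2)
2 is even -> steps_to_one(1)
Reached 1 after 18 steps
= 18


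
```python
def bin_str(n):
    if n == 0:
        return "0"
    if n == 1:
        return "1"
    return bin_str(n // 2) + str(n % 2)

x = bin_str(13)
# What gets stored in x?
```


bin_str(13)
= bin_str(6) + "1"
= bin_str(3) + "0" + "1"
= bin_str(1) + "1" + "0" + "1"
= "1" + "1" + "0" + "1"
= "1101"


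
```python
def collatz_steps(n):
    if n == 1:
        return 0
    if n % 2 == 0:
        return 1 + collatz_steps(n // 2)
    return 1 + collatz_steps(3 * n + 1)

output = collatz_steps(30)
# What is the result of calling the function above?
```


collatz_steps(30)
30 is even -> collatz_steps(15)
15 is odd -> 3*15+1 = 46 -> collatz_steps(46)
46 is even -> collatz_steps(23)
23 is odd -> 3*23+1 = 70 -> collatz_steps(70)
70 is even -> collatz_steps(35)
35 is odd -> 3*35+1 = 106 -> collatz_steps(106)
106 is even -> collatz_steps(53)
53 is odd -> 3*53+1 = 160 -> collatz_steps(160)
160 is even -> collatz_steps(80)
80 is even -> collatz_steps(40)
40 is even -> collatz_steps(20)
20 is even -> collatz_steps(10)
10 is even -> collatz_steps(5)
5 is odd -> 3*5+1 = 16 -> collatz_steps(16)
16 is even -> collatz_steps(8)
8 is even -> collatz_steps(4)
4 is even -> collatz_steps(2)
2 is even -> collatz_steps(1)
Reached 1 after 18 steps
= 18


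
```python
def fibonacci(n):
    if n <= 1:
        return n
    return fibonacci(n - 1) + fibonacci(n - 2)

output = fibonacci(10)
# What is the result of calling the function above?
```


fibonacci(10)
= fibonacci(9) + fibonacci(8)
= (fibonacci(8) + fibonacci(7)) + fibonacci(8)
Computing bottom-up: fibonacci(0)=0, fibonacci(1)=1, fibonacci(2)=1, fibonacci(3)=2, fibonacci(4)=3, fibonacci(5)=5, fibonacci(6)=8, fibonacci(7)=13, fibonacci(8)=21, fibonacci(9)=34, fibonacci(10)=55
= 55


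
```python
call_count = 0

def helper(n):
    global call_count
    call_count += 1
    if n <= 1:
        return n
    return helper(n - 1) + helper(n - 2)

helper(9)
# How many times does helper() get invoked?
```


helper(9) calls helper(8) and helper(7); each non-base call branches into two more.
Let C(k) = total number of calls made by helper(k), including the call to helper(k) itself.
Base cases: C(0) = 1, C(1) = 1
Recurrence: C(k) = 1 + C(k-1) + C(k-2)
  C(2) = 1 + C(1) + C(0) = 1 + 1 + 1 = 3
  C(3) = 1 + C(2) + C(1) = 1 + 3 + 1 = 5
  C(4) = 1 + C(3) + C(2) = 1 + 5 + 3 = 9
  C(5) = 1 + C(4) + C(3) = 1 + 9 + 5 = 15
  C(6) = 1 + C(5) + C(4) = 1 + 15 + 9 = 25
  C(7) = 1 + C(6) + C(5) = 1 + 25 + 15 = 41
  C(8) = 1 + C(7) + C(6) = 1 + 41 + 25 = 67
  C(9) = 1 + C(8) + C(7) = 1 + 67 + 41 = 109
Total calls = C(9) = 109


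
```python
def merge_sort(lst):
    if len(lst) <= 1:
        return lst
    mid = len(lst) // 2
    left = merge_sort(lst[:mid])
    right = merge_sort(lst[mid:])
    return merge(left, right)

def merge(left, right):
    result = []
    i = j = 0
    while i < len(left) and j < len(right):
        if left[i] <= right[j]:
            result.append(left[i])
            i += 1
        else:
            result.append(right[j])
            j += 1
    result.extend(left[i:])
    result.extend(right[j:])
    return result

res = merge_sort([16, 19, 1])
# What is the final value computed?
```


merge_sort([16, 19, 1])
Split into [16] and [19, 1]
Left sorted: [16]
Right sorted: [1, 19]
Merge [16] and [1, 19]
= [1, 16, 19]


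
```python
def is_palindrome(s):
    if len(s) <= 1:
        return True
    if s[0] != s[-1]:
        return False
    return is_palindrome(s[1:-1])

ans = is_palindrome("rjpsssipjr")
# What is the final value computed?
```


is_palindrome("rjpsssipjr")
"rjpsssipjr": s[0]='r' == s[-1]='r' -> is_palindrome("jpsssipj")
"jpsssipj": s[0]='j' == s[-1]='j' -> is_palindrome("psssip")
"psssip": s[0]='p' == s[-1]='p' -> is_palindrome("sssi")
"sssi": s[0]='s' != s[-1]='i' -> False
= False


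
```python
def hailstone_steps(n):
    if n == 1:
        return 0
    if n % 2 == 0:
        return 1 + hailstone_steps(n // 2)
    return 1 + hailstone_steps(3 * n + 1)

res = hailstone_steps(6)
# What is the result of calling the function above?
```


hailstone_steps(6)
6 is even -> hailstone_steps(3)
3 is odd -> 3*3+1 = 10 -> hailstone_steps(10)
10 is even -> hailstone_steps(5)
5 is odd -> 3*5+1 = 16 -> hailstone_steps(16)
16 is even -> hailstone_steps(8)
8 is even -> hailstone_steps(4)
4 is even -> hailstone_steps(2)
2 is even -> hailstone_steps(1)
Reached 1 after 8 steps
= 8


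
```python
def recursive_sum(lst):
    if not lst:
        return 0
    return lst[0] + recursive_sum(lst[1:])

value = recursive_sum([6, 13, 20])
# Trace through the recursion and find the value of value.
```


recursive_sum([6, 13, 20])
= 6 + recursive_sum([13, 20])
= 6 + 13 + recursive_sum([20])
= 6 + 13 + 20 + recursive_sum([])
= 6 + 13 + 20 + 0
= 39


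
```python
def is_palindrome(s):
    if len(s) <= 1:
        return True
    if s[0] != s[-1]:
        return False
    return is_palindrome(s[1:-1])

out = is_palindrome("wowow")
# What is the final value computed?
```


is_palindrome("wowow")
"wowow": s[0]='w' == s[-1]='w' -> is_palindrome("owo")
"owo": s[0]='o' == s[-1]='o' -> is_palindrome("w")
"w": len <= 1 -> True
= True


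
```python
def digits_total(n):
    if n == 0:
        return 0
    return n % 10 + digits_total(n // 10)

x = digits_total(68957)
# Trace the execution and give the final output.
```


digits_total(68957)
= 7 + digits_total(6895)
= 7 + 5 + digits_total(689)
= 7 + 5 + 9 + digits_total(68)
= 7 + 5 + 9 + 8 + digits_total(6)
= 7 + 5 + 9 + 8 + 6 + digits_total(0)
= 7 + 5 + 9 + 8 + 6 + 0
= 35


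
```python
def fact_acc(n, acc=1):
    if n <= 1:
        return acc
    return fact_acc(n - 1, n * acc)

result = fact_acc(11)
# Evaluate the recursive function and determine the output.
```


fact_acc(11, 1)
= fact_acc(10, 11 * 1) = fact_acc(10, 11)
= fact_acc(9, 10 * 11) = fact_acc(9, 110)
= fact_acc(8, 9 * 110) = fact_acc(8, 990)
= fact_acc(7, 8 * 990) = fact_acc(7, 7920)
= fact_acc(6, 7 * 7920) = fact_acc(6, 55440)
= fact_acc(5, 6 * 55440) = fact_acc(5, 332640)
= fact_acc(4, 5 * 332640) = fact_acc(4, 1663200)
= fact_acc(3, 4 * 1663200) = fact_acc(3, 6652800)
= fact_acc(2, 3 * 6652800) = fact_acc(2, 19958400)
= fact_acc(1, 2 * 19958400) = fact_acc(1, 39916800)
n <= 1, return acc = 39916800


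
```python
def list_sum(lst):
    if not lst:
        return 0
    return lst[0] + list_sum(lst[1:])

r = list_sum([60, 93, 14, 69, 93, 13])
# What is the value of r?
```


list_sum([60, 93, 14, 69, 93, 13])
= 60 + list_sum([93, 14, 69, 93, 13])
= 60 + 93 + list_sum([14, 69, 93, 13])
= 60 + 93 + 14 + list_sum([69, 93, 13])
= 60 + 93 + 14 + 69 + list_sum([93, 13])
= 60 + 93 + 14 + 69 + 93 + list_sum([13])
= 60 + 93 + 14 + 69 + 93 + 13 + list_sum([])
= 60 + 93 + 14 + 69 + 93 + 13 + 0
= 342


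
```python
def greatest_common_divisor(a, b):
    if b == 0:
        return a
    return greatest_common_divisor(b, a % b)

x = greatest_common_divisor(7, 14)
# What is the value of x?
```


greatest_common_divisor(7, 14)
= greatest_common_divisor(14, 7 % 14) = greatest_common_divisor(14, 7)
= greatest_common_divisor(7, 14 % 7) = greatest_common_divisor(7, 0)
b == 0, return a = 7


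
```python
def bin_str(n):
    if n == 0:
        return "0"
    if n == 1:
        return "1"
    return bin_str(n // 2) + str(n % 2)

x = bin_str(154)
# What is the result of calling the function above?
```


bin_str(154)
= bin_str(77) + "0"
= bin_str(38) + "1" + "0"
= bin_str(19) + "0" + "1" + "0"
= bin_str(9) + "1" + "0" + "1" + "0"
= bin_str(4) + "1" + "1" + "0" + "1" + "0"
= bin_str(2) + "0" + "1" + "1" + "0" + "1" + "0"
= bin_str(1) + "0" + "0" + "1" + "1" + "0" + "1" + "0"
= "1" + "0" + "0" + "1" + "1" + "0" + "1" + "0"
= "10011010"


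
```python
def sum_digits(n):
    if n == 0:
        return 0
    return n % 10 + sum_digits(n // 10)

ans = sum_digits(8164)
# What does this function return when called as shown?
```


sum_digits(8164)
= 4 + sum_digits(816)
= 4 + 6 + sum_digits(81)
= 4 + 6 + 1 + sum_digits(8)
= 4 + 6 + 1 + 8 + sum_digits(0)
= 4 + 6 + 1 + 8 + 0
= 19


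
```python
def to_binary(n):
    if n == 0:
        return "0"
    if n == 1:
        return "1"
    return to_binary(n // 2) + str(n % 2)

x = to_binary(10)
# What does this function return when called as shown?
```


to_binary(10)
= to_binary(5) + "0"
= to_binary(2) + "1" + "0"
= to_binary(1) + "0" + "1" + "0"
= "1" + "0" + "1" + "0"
= "1010"


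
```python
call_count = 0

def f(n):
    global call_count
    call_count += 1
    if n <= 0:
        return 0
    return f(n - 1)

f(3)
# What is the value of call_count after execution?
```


f(3) calls f(2) calls ... calls f(0)
Total calls: 3 + 1 (for base case) = 4


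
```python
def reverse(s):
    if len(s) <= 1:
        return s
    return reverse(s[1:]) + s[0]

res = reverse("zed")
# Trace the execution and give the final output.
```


reverse("zed")
= reverse("ed") + "z"
= reverse("d") + "e" + "z"
= "d" + "e" + "z"
= "dez"


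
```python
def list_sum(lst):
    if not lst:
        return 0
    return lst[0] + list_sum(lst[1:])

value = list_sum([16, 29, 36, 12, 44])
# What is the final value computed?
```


list_sum([16, 29, 36, 12, 44])
= 16 + list_sum([29, 36, 12, 44])
= 16 + 29 + list_sum([36, 12, 44])
= 16 + 29 + 36 + list_sum([12, 44])
= 16 + 29 + 36 + 12 + list_sum([44])
= 16 + 29 + 36 + 12 + 44 + list_sum([])
= 16 + 29 + 36 + 12 + 44 + 0
= 137


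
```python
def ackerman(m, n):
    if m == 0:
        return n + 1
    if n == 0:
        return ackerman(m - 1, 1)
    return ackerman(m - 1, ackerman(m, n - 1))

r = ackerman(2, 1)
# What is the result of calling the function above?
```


ackerman(2, 1)
= ackerman(1, ackerman(2, 0))
First compute ackerman(2, 0) = 3
= ackerman(1, 3)
= 5


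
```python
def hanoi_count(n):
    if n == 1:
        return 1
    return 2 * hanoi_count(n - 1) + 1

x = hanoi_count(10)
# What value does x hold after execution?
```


hanoi_count(10)
= 2 * hanoi_count(9) + 1
= 2 * (2 * hanoi_count(8) + 1) + 1
= 2 * (2 * (2 * hanoi_count(7) + 1) + 1) + 1
= 2 * (2 * (2 * (2 * hanoi_count(6) + 1) + 1) + 1) + 1
= 2 * (2 * (2 * (2 * (2 * hanoi_count(5) + 1) + 1) + 1) + 1) + 1
= 2 * (2 * (2 * (2 * (2 * (2 * hanoi_count(4) + 1) + 1) + 1) + 1) + 1) + 1
= 2 * (2 * (2 * (2 * (2 * (2 * (2 * hanoi_count(3) + 1) + 1) + 1) + 1) + 1) + 1) + 1
= 2 * (2 * (2 * (2 * (2 * (2 * (2 * (2 * hanoi_count(2) + 1) + 1) + 1) + 1) + 1) + 1) + 1) + 1
= 2 * (2 * (2 * (2 * (2 * (2 * (2 * (2 * (2 * hanoi_count(1) + 1) + 1) + 1) + 1) + 1) + 1) + 1) + 1) + 1
Now compute bottom-up:
hanoi_count(1) = 1
hanoi_count(2) = 2 * 1 + 1 = 3
hanoi_count(3) = 2 * 3 + 1 = 7
hanoi_count(4) = 2 * 7 + 1 = 15
hanoi_count(5) = 2 * 15 + 1 = 31
hanoi_count(6) = 2 * 31 + 1 = 63
hanoi_count(7) = 2 * 63 + 1 = 127
hanoi_count(8) = 2 * 127 + 1 = 255
hanoi_count(9) = 2 * 255 + 1 = 511
hanoi_count(10) = 2 * 511 + 1 = 1023
= 1023


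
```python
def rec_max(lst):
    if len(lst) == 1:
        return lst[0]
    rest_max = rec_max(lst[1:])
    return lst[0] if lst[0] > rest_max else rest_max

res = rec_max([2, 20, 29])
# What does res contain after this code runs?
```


rec_max([2, 20, 29])
= compare 2 with rec_max([20, 29])
= compare 20 with rec_max([29])
Base: rec_max([29]) = 29
compare 20 with 29: max = 29
compare 2 with 29: max = 29
= 29


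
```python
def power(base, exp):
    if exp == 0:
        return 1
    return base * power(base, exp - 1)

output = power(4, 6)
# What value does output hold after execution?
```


power(4, 6)
= 4 * power(4, 5)
= 4 * 4 * power(4, 4)
= 4 * 4 * 4 * power(4, 3)
= 4 * 4 * 4 * 4 * power(4, 2)
= 4 * 4 * 4 * 4 * 4 * power(4, 1)
= 4 * 4 * 4 * 4 * 4 * 4 * power(4, 0)
= 4 * 4 * 4 * 4 * 4 * 4 * 1
= 4096
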